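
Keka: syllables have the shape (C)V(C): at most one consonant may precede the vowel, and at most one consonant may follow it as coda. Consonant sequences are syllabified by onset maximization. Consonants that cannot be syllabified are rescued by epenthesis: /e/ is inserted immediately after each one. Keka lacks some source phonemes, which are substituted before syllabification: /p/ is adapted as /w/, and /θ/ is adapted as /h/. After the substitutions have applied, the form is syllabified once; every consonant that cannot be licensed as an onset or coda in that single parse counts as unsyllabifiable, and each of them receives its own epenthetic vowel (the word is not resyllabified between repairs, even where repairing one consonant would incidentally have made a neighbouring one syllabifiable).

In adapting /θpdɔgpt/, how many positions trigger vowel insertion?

After substitution the input is /hwdɔgwt/.
The unsyllabifiable consonants are /h/, /w/, /w/, /t/; each receives one epenthetic vowel.

4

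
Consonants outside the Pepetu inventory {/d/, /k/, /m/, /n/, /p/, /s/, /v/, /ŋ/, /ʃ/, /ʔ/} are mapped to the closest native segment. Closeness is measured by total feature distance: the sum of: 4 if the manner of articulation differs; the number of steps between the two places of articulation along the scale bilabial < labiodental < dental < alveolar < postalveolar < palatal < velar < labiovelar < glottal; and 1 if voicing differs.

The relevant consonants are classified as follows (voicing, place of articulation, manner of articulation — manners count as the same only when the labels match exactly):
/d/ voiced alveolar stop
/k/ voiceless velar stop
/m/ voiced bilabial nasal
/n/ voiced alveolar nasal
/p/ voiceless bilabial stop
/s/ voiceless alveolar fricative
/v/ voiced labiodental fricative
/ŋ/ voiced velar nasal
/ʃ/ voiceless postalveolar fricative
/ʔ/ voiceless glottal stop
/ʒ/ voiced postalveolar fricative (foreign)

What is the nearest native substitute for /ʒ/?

/ʃ/ is closest: same manner (fricative), place distance 0 (postalveolar→postalveolar), voicing differs (+1); total 1. Next closest is /s/ at distance 2.

ʃ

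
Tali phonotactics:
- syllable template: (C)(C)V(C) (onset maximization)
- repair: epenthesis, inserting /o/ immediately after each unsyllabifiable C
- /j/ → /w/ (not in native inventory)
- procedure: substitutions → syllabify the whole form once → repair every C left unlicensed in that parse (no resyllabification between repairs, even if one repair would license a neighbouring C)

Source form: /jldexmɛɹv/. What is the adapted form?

woldexmɛɹvo

Substitution: /j/ → /w/, giving /wldexmɛɹv/.
Under (C)(C)V(C), the unsyllabifiable consonants are /w/, /v/ (at most one coda consonant is licensed; onsets may contain at most 2 consonants).
Epenthesis after each stranded consonant: /w/ → /wo/, /v/ → /vo/.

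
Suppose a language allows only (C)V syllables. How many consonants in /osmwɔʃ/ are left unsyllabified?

The consonants /s/, /m/, /ʃ/ cannot be parsed into a legal (C)V syllable (no codas are permitted; onsets are limited to one consonant).

3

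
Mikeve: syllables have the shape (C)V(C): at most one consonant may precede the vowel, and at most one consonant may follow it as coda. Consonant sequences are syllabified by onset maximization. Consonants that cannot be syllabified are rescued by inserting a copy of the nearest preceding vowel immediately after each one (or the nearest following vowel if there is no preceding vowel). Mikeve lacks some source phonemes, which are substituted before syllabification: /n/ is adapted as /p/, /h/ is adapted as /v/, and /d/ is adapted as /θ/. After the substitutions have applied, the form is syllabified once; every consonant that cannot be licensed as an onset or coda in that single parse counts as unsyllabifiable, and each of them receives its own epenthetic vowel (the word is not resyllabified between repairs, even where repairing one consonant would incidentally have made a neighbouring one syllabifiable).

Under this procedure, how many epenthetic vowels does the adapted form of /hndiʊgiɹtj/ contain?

4

After substitution the input is /vpθiʊgiɹtj/.
The unsyllabifiable consonants are /v/, /p/, /t/, /j/; each receives one epenthetic vowel.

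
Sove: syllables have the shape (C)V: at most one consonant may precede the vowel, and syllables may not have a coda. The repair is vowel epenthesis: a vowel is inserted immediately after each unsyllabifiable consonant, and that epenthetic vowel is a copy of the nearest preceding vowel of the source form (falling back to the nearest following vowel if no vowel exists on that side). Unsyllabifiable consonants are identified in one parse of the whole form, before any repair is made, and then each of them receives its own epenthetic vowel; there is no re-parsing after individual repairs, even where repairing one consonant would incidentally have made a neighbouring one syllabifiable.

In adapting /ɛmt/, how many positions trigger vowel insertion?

The unsyllabifiable consonants are /m/, /t/; each receives one epenthetic vowel.

2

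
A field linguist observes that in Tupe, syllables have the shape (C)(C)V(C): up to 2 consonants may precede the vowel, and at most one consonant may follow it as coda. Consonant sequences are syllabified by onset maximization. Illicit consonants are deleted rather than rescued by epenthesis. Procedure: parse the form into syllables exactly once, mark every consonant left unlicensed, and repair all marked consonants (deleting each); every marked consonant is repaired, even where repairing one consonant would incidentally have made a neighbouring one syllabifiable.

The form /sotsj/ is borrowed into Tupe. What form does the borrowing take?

Under (C)(C)V(C), the unsyllabifiable consonants are /s/, /j/ (at most one coda consonant is licensed; onsets may contain at most 2 consonants).
Each unlicensed consonant is deleted: /s/, /j/.

sot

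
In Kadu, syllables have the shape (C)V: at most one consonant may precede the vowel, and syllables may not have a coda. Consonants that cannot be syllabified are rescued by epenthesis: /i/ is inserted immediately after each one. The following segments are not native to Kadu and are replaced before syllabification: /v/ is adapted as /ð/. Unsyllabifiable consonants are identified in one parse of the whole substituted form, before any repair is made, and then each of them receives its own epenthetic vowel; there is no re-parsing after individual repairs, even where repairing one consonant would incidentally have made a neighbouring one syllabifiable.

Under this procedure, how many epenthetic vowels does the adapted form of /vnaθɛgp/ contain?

3

After substitution the input is /ðnaθɛgp/.
The unsyllabifiable consonants are /ð/, /g/, /p/; each receives one epenthetic vowel.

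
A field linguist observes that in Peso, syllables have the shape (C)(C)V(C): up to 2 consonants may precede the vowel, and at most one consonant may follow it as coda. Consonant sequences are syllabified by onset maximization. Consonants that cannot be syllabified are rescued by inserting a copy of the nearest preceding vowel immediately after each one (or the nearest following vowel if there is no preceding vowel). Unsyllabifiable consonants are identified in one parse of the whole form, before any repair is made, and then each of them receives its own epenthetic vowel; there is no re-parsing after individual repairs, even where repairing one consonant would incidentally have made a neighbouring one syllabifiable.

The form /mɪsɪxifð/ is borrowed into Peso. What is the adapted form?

Syllabifying with onset maximization leaves /ð/ stranded (at most one coda consonant is licensed; onsets may contain at most 2 consonants).
Epenthesis after each stranded consonant: /ð/ → /ði/.

mɪsɪxifði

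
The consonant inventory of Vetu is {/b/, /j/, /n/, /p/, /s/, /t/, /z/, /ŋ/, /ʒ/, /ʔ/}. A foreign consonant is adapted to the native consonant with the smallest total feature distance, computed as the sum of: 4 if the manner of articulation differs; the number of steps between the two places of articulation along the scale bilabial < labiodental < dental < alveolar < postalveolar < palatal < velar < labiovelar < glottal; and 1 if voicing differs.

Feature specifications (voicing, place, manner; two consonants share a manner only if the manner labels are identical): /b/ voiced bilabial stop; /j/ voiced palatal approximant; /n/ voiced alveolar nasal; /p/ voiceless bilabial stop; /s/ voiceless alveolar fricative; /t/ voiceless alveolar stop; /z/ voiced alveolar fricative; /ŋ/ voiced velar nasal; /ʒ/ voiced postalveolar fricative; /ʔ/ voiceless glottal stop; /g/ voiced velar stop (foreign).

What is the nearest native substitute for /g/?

ʔ

/ʔ/ is closest: same manner (stop), place distance 2 (velar→glottal), voicing differs (+1); total 3. Next closest is /t/ at distance 4.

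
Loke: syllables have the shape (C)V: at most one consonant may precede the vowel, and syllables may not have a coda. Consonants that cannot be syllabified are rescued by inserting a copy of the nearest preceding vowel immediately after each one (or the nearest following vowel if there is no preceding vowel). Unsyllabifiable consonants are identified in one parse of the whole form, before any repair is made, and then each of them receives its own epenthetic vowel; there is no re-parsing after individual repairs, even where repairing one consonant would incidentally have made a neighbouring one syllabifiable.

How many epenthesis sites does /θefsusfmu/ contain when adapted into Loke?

3

The unsyllabifiable consonants are /f/, /s/, /f/; each receives one epenthetic vowel.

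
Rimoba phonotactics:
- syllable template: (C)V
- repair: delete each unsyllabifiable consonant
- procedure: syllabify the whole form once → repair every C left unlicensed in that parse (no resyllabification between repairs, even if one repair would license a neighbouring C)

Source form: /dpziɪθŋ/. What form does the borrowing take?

The consonants /d/, /p/, /θ/, /ŋ/ cannot be parsed into a legal (C)V syllable (no codas are permitted; onsets are limited to one consonant).
Each unlicensed consonant is deleted: /d/, /p/, /θ/, /ŋ/.

ziɪ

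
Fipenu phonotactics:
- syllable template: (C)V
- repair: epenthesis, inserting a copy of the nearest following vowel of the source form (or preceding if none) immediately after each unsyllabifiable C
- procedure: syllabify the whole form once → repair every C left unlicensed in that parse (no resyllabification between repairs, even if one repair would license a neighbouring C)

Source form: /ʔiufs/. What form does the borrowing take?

ʔiufusu

Under (C)V, the unsyllabifiable consonants are /f/, /s/ (no codas are permitted; onsets are limited to one consonant).
Inserting the epenthetic vowel yields /f/ → /fu/, /s/ → /su/.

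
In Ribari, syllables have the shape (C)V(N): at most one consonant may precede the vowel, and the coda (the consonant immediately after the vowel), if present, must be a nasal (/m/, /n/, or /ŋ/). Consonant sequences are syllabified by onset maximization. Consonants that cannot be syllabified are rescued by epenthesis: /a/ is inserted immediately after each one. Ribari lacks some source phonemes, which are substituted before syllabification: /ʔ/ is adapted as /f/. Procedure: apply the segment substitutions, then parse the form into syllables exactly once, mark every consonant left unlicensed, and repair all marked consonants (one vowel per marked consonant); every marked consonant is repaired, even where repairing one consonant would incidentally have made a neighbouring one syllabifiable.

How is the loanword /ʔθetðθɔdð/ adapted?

Substitution: /ʔ/ → /f/, giving /fθetðθɔdð/.
The consonants /f/, /t/, /ð/, /d/, /ð/ cannot be parsed into a legal (C)V(N) syllable (only a nasal (/m/, /n/, or /ŋ/) is licensed in coda position; onsets are limited to one consonant).
Epenthesis after each stranded consonant: /f/ → /fa/, /t/ → /ta/, /ð/ → /ða/, /d/ → /da/, /ð/ → /ða/.

faθetaðaθɔdaða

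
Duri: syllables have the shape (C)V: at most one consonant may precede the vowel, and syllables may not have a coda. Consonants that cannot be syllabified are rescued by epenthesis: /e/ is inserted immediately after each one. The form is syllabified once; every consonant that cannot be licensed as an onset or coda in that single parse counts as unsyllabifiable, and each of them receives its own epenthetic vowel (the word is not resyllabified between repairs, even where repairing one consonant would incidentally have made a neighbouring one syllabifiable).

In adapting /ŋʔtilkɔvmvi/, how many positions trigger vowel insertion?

5

The unsyllabifiable consonants are /ŋ/, /ʔ/, /l/, /v/, /m/; each receives one epenthetic vowel.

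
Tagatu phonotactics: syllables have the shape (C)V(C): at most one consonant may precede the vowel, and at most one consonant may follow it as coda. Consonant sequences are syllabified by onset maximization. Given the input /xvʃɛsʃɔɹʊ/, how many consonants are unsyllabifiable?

Syllabifying with onset maximization leaves /x/, /v/ stranded (at most one coda consonant is licensed; onsets are limited to one consonant).

2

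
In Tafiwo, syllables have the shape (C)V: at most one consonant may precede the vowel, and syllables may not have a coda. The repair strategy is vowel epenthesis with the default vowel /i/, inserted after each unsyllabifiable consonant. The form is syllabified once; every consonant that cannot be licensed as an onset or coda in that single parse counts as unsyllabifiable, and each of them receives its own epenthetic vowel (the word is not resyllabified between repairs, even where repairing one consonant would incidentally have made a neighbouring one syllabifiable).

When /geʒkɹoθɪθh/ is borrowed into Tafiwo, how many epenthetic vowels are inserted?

The unsyllabifiable consonants are /ʒ/, /k/, /θ/, /h/; each receives one epenthetic vowel.

4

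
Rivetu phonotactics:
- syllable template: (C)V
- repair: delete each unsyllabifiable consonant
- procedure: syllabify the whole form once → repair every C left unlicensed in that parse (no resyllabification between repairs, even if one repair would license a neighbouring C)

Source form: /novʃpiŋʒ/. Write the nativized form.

nopi

Under (C)V, the unsyllabifiable consonants are /v/, /ʃ/, /ŋ/, /ʒ/ (no codas are permitted; onsets are limited to one consonant).
Deleting the stranded consonants removes /v/, /ʃ/, /ŋ/, /ʒ/.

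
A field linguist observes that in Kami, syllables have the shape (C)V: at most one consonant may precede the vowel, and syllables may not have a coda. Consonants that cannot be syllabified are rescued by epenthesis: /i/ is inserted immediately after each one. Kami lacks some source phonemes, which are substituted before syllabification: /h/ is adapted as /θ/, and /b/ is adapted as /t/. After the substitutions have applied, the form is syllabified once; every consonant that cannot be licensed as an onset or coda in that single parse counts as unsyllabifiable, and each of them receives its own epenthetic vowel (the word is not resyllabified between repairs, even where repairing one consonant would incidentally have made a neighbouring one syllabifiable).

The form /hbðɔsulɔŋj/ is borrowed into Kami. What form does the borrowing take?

Substitution: /h/ → /θ/, /b/ → /t/, giving /θtðɔsulɔŋj/.
Syllabifying with onset maximization leaves /θ/, /t/, /ŋ/, /j/ stranded (no codas are permitted; onsets are limited to one consonant).
Each unlicensed consonant becomes the onset of a new syllable: /θ/ → /θi/, /t/ → /ti/, /ŋ/ → /ŋi/, /j/ → /ji/.

θitiðɔsulɔŋiji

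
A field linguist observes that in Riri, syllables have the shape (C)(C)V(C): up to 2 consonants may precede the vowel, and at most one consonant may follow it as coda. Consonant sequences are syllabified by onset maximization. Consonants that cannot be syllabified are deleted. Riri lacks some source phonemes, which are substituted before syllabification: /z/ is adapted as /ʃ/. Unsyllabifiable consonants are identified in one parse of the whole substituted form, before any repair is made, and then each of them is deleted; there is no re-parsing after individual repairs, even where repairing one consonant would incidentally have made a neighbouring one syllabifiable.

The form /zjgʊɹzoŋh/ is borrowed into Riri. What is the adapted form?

jgʊɹʃoŋ

Substitution: /z/ → /ʃ/, giving /ʃjgʊɹʃoŋh/.
Under (C)(C)V(C), the unsyllabifiable consonants are /ʃ/, /h/ (at most one coda consonant is licensed; onsets may contain at most 2 consonants).
Deleting the stranded consonants removes /ʃ/, /h/.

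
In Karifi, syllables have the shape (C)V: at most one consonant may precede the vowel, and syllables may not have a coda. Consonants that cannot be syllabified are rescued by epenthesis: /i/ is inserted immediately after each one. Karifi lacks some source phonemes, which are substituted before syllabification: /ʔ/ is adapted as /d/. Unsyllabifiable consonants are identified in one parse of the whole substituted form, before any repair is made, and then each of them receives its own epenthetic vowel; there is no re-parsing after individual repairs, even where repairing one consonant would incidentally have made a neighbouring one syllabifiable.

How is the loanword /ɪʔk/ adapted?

ɪdiki

Substitution: /ʔ/ → /d/, giving /ɪdk/.
The consonants /d/, /k/ cannot be parsed into a legal (C)V syllable (no codas are permitted; onsets are limited to one consonant).
Inserting the epenthetic vowel yields /d/ → /di/, /k/ → /ki/.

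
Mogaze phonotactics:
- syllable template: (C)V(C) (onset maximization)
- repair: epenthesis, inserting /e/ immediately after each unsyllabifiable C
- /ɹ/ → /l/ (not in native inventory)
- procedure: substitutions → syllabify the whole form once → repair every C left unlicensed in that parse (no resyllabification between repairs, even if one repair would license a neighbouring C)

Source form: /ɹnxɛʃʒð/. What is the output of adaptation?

Substitution: /ɹ/ → /l/, giving /lnxɛʃʒð/.
Syllabifying with onset maximization leaves /l/, /n/, /ʒ/, /ð/ stranded (at most one coda consonant is licensed; onsets are limited to one consonant).
Inserting the epenthetic vowel yields /l/ → /le/, /n/ → /ne/, /ʒ/ → /ʒe/, /ð/ → /ðe/.

lenexɛʃʒeðe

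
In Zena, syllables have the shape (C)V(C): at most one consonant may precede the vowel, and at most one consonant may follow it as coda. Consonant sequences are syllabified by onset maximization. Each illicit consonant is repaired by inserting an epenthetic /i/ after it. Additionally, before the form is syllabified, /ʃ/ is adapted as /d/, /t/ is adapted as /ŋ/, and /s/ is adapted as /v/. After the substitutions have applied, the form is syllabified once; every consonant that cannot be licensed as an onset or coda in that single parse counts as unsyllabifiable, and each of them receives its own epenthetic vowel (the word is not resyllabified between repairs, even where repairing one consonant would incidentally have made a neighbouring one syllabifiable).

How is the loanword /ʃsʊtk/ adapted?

divʊŋki

Substitution: /ʃ/ → /d/, /s/ → /v/, /t/ → /ŋ/, giving /dvʊŋk/.
The consonants /d/, /k/ cannot be parsed into a legal (C)V(C) syllable (at most one coda consonant is licensed; onsets are limited to one consonant).
Epenthesis after each stranded consonant: /d/ → /di/, /k/ → /ki/.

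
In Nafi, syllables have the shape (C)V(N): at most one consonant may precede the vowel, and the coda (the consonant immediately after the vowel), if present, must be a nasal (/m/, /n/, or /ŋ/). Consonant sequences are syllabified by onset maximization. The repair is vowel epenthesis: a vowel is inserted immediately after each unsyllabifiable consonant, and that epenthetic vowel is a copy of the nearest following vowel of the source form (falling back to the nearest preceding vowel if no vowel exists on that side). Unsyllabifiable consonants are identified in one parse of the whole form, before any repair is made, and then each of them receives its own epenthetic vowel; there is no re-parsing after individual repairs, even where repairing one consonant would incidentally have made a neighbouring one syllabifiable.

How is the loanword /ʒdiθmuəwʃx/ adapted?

ʒidiθumuəwəʃəxə

Syllabifying with onset maximization leaves /ʒ/, /θ/, /w/, /ʃ/, /x/ stranded (only a nasal (/m/, /n/, or /ŋ/) is licensed in coda position; onsets are limited to one consonant).
Epenthesis after each stranded consonant: /ʒ/ → /ʒi/, /θ/ → /θu/, /w/ → /wə/, /ʃ/ → /ʃə/, /x/ → /xə/.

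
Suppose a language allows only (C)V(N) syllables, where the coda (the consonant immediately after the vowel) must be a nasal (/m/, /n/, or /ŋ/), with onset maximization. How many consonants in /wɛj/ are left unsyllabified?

Under (C)V(N), the unsyllabifiable consonants are /j/ (only a nasal (/m/, /n/, or /ŋ/) is licensed in coda position; onsets are limited to one consonant).

1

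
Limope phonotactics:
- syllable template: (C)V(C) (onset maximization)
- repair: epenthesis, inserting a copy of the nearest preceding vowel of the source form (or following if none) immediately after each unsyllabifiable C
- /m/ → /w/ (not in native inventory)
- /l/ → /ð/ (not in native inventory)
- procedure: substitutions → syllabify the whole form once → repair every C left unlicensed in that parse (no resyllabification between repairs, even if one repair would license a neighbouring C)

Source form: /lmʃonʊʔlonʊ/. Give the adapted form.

ðowoʃonʊʔðonʊ

Substitution: /l/ → /ð/, /m/ → /w/, giving /ðwʃonʊʔðonʊ/.
Under (C)V(C), the unsyllabifiable consonants are /ð/, /w/ (at most one coda consonant is licensed; onsets are limited to one consonant).
Epenthesis after each stranded consonant: /ð/ → /ðo/, /w/ → /wo/.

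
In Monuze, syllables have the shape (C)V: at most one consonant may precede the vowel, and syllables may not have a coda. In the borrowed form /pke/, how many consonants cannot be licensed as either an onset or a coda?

The consonants /p/ cannot be parsed into a legal (C)V syllable (no codas are permitted; onsets are limited to one consonant).

1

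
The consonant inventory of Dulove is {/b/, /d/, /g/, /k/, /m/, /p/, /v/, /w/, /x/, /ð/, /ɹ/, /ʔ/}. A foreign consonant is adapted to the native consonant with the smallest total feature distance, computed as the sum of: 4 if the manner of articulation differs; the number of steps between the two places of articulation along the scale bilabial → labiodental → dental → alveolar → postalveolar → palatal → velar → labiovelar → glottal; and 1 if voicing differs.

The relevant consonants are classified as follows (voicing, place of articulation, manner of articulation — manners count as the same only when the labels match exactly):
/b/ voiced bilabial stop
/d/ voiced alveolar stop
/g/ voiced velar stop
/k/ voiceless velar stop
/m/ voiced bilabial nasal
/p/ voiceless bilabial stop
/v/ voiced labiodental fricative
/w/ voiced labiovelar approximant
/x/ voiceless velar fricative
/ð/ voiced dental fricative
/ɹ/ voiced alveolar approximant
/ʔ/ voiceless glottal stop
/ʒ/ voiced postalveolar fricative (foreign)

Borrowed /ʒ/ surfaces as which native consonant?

ð

/ð/ is closest: same manner (fricative), place distance 2 (postalveolar→dental), same voicing; total 2. Next closest is /v/ at distance 3.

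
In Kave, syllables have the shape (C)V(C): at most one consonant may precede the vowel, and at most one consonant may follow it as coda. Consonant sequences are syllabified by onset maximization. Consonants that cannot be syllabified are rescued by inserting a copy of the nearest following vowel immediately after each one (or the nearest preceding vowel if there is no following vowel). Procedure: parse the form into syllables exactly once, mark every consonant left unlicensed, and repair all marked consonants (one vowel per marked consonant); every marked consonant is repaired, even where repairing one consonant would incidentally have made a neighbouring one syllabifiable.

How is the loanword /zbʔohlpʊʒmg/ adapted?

zoboʔohlʊpʊʒmʊgʊ

Under (C)V(C), the unsyllabifiable consonants are /z/, /b/, /l/, /m/, /g/ (at most one coda consonant is licensed; onsets are limited to one consonant).
Inserting the epenthetic vowel yields /z/ → /zo/, /b/ → /bo/, /l/ → /lʊ/, /m/ → /mʊ/, /g/ → /gʊ/.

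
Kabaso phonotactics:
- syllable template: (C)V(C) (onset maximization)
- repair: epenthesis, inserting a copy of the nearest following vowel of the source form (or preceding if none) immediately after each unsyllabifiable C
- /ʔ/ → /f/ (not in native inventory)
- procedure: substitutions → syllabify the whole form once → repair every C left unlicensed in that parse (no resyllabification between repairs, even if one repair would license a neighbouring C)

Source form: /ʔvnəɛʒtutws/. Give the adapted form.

Substitution: /ʔ/ → /f/, giving /fvnəɛʒtutws/.
Syllabifying with onset maximization leaves /f/, /v/, /w/, /s/ stranded (at most one coda consonant is licensed; onsets are limited to one consonant).
Inserting the epenthetic vowel yields /f/ → /fə/, /v/ → /və/, /w/ → /wu/, /s/ → /su/.

fəvənəɛʒtutwusu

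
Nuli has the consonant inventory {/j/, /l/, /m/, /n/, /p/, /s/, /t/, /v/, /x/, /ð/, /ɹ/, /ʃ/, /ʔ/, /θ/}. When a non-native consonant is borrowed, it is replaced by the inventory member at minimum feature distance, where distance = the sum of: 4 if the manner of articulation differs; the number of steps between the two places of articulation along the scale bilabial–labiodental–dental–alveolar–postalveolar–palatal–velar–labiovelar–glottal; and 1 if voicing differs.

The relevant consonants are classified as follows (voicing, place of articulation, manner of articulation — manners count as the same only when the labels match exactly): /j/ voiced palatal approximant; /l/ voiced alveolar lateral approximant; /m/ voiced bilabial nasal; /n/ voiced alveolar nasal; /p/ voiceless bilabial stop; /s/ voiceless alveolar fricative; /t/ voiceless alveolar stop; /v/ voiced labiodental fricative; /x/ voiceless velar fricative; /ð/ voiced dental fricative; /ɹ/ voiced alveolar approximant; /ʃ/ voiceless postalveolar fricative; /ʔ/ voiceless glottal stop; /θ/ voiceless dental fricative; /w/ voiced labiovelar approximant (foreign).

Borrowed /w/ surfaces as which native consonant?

/j/ is closest: same manner (approximant), place distance 2 (labiovelar→palatal), same voicing; total 2. Next closest is /ɹ/ at distance 4.

j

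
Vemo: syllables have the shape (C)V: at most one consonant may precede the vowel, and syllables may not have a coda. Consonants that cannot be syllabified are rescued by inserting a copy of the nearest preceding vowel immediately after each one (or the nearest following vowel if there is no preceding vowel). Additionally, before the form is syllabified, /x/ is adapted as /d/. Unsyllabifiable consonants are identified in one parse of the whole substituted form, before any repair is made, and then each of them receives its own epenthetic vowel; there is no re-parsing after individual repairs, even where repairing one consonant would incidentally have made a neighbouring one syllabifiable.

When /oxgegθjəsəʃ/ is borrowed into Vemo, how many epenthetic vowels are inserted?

4

After substitution the input is /odgegθjəsəʃ/.
The unsyllabifiable consonants are /d/, /g/, /θ/, /ʃ/; each receives one epenthetic vowel.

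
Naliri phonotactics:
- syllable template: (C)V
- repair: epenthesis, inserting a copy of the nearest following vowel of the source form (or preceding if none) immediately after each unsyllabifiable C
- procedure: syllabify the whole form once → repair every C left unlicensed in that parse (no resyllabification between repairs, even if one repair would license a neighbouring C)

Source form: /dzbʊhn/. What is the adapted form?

The consonants /d/, /z/, /h/, /n/ cannot be parsed into a legal (C)V syllable (no codas are permitted; onsets are limited to one consonant).
Epenthesis after each stranded consonant: /d/ → /dʊ/, /z/ → /zʊ/, /h/ → /hʊ/, /n/ → /nʊ/.

dʊzʊbʊhʊnʊ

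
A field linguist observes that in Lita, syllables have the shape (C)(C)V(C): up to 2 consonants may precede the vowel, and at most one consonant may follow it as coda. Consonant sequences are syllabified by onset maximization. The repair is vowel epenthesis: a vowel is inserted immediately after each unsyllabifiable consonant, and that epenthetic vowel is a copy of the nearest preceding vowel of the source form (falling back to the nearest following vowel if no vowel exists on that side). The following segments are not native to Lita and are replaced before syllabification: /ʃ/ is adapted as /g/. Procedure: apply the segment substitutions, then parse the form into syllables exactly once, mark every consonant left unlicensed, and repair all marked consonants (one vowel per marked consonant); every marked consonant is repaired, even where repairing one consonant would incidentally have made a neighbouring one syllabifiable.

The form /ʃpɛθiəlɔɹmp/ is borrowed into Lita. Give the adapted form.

Substitution: /ʃ/ → /g/, giving /gpɛθiəlɔɹmp/.
Syllabifying with onset maximization leaves /m/, /p/ stranded (at most one coda consonant is licensed; onsets may contain at most 2 consonants).
Each unlicensed consonant becomes the onset of a new syllable: /m/ → /mɔ/, /p/ → /pɔ/.

gpɛθiəlɔɹmɔpɔ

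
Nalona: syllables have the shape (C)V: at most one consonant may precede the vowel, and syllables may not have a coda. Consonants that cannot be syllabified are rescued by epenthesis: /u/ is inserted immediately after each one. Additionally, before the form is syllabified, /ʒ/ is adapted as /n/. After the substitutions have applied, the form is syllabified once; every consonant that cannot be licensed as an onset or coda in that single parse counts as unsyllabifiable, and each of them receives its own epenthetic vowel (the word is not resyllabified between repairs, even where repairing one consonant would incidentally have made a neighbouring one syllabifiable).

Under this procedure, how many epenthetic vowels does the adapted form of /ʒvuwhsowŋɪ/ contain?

After substitution the input is /nvuwhsowŋɪ/.
The unsyllabifiable consonants are /n/, /w/, /h/, /w/; each receives one epenthetic vowel.

4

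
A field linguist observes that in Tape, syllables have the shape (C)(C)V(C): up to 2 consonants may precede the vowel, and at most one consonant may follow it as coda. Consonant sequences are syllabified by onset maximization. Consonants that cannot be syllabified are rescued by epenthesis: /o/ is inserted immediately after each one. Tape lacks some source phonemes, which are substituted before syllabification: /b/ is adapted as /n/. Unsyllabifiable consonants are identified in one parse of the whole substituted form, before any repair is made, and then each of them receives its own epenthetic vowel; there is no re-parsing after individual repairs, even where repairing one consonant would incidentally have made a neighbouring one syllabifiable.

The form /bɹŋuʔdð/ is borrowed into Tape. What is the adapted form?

Substitution: /b/ → /n/, giving /nɹŋuʔdð/.
Under (C)(C)V(C), the unsyllabifiable consonants are /n/, /d/, /ð/ (at most one coda consonant is licensed; onsets may contain at most 2 consonants).
Inserting the epenthetic vowel yields /n/ → /no/, /d/ → /do/, /ð/ → /ðo/.

noɹŋuʔdoðo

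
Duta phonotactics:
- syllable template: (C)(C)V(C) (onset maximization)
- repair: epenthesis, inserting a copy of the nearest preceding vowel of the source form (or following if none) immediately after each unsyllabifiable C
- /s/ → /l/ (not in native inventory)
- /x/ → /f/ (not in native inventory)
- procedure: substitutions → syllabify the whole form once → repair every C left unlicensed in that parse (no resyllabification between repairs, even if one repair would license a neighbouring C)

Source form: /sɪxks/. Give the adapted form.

Substitution: /s/ → /l/, /x/ → /f/, giving /lɪfkl/.
Under (C)(C)V(C), the unsyllabifiable consonants are /k/, /l/ (at most one coda consonant is licensed; onsets may contain at most 2 consonants).
Inserting the epenthetic vowel yields /k/ → /kɪ/, /l/ → /lɪ/.

lɪfkɪlɪ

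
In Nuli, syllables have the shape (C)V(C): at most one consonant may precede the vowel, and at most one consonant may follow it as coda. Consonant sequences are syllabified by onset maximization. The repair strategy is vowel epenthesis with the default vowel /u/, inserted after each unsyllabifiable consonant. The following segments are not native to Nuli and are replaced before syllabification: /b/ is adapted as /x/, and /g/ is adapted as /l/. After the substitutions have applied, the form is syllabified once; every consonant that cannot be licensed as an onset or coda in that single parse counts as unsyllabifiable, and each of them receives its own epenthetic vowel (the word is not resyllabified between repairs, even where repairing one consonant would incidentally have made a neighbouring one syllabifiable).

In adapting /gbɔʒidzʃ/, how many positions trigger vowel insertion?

3

After substitution the input is /lxɔʒidzʃ/.
The unsyllabifiable consonants are /l/, /z/, /ʃ/; each receives one epenthetic vowel.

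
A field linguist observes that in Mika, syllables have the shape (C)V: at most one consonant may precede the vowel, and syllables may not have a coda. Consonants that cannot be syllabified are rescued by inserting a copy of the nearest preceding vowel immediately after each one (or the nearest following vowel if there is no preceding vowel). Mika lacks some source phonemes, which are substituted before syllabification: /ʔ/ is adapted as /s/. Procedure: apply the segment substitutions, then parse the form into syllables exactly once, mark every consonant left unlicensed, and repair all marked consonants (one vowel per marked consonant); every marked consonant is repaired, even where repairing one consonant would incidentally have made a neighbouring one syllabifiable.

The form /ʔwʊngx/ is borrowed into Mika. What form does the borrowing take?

sʊwʊnʊgʊxʊ

Substitution: /ʔ/ → /s/, giving /swʊngx/.
Under (C)V, the unsyllabifiable consonants are /s/, /n/, /g/, /x/ (no codas are permitted; onsets are limited to one consonant).
Each unlicensed consonant becomes the onset of a new syllable: /s/ → /sʊ/, /n/ → /nʊ/, /g/ → /gʊ/, /x/ → /xʊ/.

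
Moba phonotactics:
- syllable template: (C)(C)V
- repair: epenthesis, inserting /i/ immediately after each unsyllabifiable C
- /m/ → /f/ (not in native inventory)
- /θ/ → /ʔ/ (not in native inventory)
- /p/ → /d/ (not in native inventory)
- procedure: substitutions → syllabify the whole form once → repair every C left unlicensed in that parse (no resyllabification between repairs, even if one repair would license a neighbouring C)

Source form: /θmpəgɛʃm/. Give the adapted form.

Substitution: /θ/ → /ʔ/, /m/ → /f/, /p/ → /d/, giving /ʔfdəgɛʃf/.
Under (C)(C)V, the unsyllabifiable consonants are /ʔ/, /ʃ/, /f/ (no codas are permitted; onsets may contain at most 2 consonants).
Inserting the epenthetic vowel yields /ʔ/ → /ʔi/, /ʃ/ → /ʃi/, /f/ → /fi/.

ʔifdəgɛʃifi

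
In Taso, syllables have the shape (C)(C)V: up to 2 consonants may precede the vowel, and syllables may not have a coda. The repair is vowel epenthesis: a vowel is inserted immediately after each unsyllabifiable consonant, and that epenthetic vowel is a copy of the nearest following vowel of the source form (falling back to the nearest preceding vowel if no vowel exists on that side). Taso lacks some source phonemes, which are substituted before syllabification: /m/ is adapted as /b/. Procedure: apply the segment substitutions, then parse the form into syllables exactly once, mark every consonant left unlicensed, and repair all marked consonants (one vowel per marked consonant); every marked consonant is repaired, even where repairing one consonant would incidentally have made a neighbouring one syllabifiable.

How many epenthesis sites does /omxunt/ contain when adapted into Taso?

2

After substitution the input is /obxunt/.
The unsyllabifiable consonants are /n/, /t/; each receives one epenthetic vowel.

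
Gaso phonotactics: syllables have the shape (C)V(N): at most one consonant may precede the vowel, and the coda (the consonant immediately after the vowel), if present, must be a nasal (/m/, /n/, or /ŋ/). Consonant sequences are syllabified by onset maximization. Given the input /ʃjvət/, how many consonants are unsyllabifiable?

3

Under (C)V(N), the unsyllabifiable consonants are /ʃ/, /j/, /t/ (only a nasal (/m/, /n/, or /ŋ/) is licensed in coda position; onsets are limited to one consonant).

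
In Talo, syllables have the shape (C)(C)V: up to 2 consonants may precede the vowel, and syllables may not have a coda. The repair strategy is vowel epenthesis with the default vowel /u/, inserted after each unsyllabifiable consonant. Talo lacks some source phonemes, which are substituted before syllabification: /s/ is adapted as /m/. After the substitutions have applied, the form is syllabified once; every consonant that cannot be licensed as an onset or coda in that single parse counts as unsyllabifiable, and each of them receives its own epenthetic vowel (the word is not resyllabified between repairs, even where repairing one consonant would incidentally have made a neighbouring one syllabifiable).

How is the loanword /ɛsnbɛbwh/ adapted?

Substitution: /s/ → /m/, giving /ɛmnbɛbwh/.
Under (C)(C)V, the unsyllabifiable consonants are /m/, /b/, /w/, /h/ (no codas are permitted; onsets may contain at most 2 consonants).
Each unlicensed consonant becomes the onset of a new syllable: /m/ → /mu/, /b/ → /bu/, /w/ → /wu/, /h/ → /hu/.

ɛmunbɛbuwuhu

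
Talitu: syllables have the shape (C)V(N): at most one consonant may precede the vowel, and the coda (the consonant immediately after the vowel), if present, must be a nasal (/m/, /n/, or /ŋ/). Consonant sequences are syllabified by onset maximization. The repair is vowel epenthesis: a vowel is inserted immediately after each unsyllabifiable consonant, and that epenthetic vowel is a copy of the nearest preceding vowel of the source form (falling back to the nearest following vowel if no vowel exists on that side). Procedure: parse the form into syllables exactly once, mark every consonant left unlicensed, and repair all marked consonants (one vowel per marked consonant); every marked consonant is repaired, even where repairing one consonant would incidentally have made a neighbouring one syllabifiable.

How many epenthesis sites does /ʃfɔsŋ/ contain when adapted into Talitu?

3

The unsyllabifiable consonants are /ʃ/, /s/, /ŋ/; each receives one epenthetic vowel.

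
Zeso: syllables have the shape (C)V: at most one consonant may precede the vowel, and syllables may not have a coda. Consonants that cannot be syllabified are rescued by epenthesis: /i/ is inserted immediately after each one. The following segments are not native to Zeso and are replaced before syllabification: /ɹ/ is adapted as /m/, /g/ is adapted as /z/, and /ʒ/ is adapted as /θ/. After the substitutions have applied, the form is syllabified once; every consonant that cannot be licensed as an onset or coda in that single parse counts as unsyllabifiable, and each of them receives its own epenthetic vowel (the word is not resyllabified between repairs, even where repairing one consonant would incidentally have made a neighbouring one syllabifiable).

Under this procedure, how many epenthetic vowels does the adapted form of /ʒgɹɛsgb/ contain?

After substitution the input is /θzmɛszb/.
The unsyllabifiable consonants are /θ/, /z/, /s/, /z/, /b/; each receives one epenthetic vowel.

5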